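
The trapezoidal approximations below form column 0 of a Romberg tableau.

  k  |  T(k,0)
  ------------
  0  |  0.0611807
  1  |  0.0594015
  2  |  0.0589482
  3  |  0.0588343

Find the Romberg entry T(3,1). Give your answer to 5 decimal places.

Richardson extrapolation on the trapezoidal column (denominator 4−1=3):
T(3,1) = 0.0588343 + (0.0588343 − 0.0589482)/3 = 0.0587963

0.05880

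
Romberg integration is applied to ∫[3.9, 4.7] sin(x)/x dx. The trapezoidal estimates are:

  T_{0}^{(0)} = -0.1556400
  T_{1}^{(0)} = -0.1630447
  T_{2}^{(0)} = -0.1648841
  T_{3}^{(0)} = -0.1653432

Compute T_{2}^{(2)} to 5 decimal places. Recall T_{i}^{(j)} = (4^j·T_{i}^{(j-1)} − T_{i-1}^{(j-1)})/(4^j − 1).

-0.16550

Richardson extrapolation on the trapezoidal column (denominator 4−1=3):
T_{1}^{(1)} = -0.1630447 + (-0.1630447 − (-0.1556400))/3 = -0.1655129
T_{2}^{(1)} = -0.1648841 + (-0.1648841 − (-0.1630447))/3 = -0.1654972
T_{2}^{(2)} = -0.1654972 + (-0.1654972 − (-0.1655129))/15 = -0.1654962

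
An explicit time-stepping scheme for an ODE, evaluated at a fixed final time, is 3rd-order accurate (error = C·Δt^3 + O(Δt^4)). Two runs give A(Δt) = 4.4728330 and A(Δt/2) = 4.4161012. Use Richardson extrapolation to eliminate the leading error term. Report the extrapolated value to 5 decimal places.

The leading error scales as Δt^3; refining by a factor of 2 reduces it by 2^3 = 8.
Extrapolated value = (8·A(Δt/2) − A(Δt)) / (8 − 1)
= (8·4.4161012 − 4.4728330) / 7
= 30.8559766 / 7 = 4.4079967

4.40800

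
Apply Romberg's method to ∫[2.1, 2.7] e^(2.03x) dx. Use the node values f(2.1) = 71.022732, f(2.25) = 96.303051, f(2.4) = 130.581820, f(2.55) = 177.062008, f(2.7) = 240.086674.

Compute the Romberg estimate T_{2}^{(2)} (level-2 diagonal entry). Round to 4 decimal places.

83.2829

T_{0}^{(0)} (trapezoid, 1 panel, h=0.6000): 93.332822
T_{1}^{(0)} (trapezoid, 2 panels, h=0.3000): 85.840957
T_{2}^{(0)} (trapezoid, 4 panels, h=0.1500): 83.925237
T_{1}^{(1)} = 85.840957 + (85.840957 − 93.332822)/3 = 83.343669
T_{2}^{(1)} = 83.925237 + (83.925237 − 85.840957)/3 = 83.286664
T_{2}^{(2)} = 83.286664 + (83.286664 − 83.343669)/15 = 83.282864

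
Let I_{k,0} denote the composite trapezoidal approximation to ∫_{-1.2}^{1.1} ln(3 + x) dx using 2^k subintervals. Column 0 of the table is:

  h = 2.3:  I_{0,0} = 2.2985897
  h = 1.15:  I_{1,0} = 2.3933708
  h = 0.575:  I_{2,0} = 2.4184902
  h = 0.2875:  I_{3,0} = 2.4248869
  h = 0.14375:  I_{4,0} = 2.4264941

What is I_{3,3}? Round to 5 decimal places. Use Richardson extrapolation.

Richardson extrapolation on the trapezoidal column (denominator 4−1=3):
I_{1,1} = 2.3933708 + (2.3933708 − 2.2985897)/3 = 2.4249645
I_{2,1} = 2.4184902 + (2.4184902 − 2.3933708)/3 = 2.4268633
I_{3,1} = (4·2.4248869 − 2.4184902) / 3 = 2.4270191
I_{2,2} = (16·2.4268633 − 2.4249645) / 15 = 2.4269899
I_{3,2} = (16·2.4270191 − 2.4268633) / 15 = 2.4270295
I_{3,3} = (64·2.4270295 − 2.4269899) / 63 = 2.4270301

2.42703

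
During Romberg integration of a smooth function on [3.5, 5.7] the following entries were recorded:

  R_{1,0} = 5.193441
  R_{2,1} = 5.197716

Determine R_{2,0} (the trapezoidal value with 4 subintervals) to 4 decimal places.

5.1966

From R_{2,1} = (4·R_{2,0} − R_{1,0})/3, solve for R_{2,0}:
4·R_{2,0} = 3·5.197716 + 5.193441 = 20.786589
R_{2,0} = 5.196647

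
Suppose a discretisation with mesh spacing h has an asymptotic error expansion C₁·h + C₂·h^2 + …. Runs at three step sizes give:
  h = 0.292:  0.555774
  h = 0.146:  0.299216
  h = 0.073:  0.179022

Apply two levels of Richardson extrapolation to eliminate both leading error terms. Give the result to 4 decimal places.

First eliminate the h term (factor 2^1 = 2):
  B₁ = (2·0.299216 − 0.555774)/1 = 0.042658
  B₂ = (2·0.179022 − 0.299216)/1 = 0.058828
Then eliminate the h^2 term (factor 2^2 = 4):
  (4·0.058828 − 0.042658)/3 = 0.064218

0.0642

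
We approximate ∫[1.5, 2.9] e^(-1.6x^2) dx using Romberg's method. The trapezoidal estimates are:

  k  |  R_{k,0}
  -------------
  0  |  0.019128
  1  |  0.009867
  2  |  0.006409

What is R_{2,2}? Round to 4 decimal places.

0.0052

R_{1,1} = (4·0.009867 − 0.019128) / 3 = 0.006780
R_{2,1} = 0.006409 + (0.006409 − 0.009867)/3 = 0.005256
R_{2,2} = 0.005256 + (0.005256 − 0.006780)/15 = 0.005154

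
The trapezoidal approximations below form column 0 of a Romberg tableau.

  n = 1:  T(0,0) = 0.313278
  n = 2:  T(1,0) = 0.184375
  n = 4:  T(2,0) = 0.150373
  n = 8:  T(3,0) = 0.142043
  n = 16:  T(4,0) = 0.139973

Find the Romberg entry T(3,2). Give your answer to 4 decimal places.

T(2,1) = 0.150373 + (0.150373 − 0.184375)/3 = 0.139039
T(3,1) = (4·0.142043 − 0.150373) / 3 = 0.139266
T(3,2) = (16·0.139266 − 0.139039) / 15 = 0.139281
(Column j=1 coincides with Simpson's rule on the same nodes.)

0.1393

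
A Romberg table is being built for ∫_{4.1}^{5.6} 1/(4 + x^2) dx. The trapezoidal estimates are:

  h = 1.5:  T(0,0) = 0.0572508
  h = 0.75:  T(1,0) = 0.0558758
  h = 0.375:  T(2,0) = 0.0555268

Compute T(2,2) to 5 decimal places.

T(1,1) = (4·0.0558758 − 0.0572508) / 3 = 0.0554175
T(2,1) = (4·0.0555268 − 0.0558758) / 3 = 0.0554105
T(2,2) = (16·0.0554105 − 0.0554175) / 15 = 0.0554100

0.05541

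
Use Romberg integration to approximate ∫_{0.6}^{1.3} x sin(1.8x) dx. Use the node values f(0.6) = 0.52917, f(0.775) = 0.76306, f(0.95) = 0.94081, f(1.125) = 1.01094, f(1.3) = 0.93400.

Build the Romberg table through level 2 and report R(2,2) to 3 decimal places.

R(0,0) (trapezoid, 1 panel, h=0.7000): 0.51211
R(1,0) (trapezoid, 2 panels, h=0.3500): 0.58534
R(2,0) (trapezoid, 4 panels, h=0.1750): 0.60312
R(1,1) = 0.58534 + (0.58534 − 0.51211)/3 = 0.60975
R(2,1) = 0.60312 + (0.60312 − 0.58534)/3 = 0.60905
R(2,2) = 0.60905 + (0.60905 − 0.60975)/15 = 0.60900

0.609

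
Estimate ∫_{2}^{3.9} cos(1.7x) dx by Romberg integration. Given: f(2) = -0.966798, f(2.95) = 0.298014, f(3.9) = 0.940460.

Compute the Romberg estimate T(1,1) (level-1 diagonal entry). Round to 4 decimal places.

0.3691

T(0,0) (trapezoid, 1 panel, h=1.9000): -0.025021
T(1,0) (trapezoid, 2 panels, h=0.9500): 0.270603
T(1,1) = 0.270603 + (0.270603 − (-0.025021))/3 = 0.369144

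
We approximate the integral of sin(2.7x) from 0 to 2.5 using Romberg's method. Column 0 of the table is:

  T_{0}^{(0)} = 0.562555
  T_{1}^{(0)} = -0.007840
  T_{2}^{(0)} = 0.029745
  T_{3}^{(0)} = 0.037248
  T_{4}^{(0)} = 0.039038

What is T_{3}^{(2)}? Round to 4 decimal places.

0.0396

Richardson extrapolation on the trapezoidal column (denominator 4−1=3):
T_{2}^{(1)} = (4·0.029745 − (-0.007840)) / 3 = 0.042273
T_{3}^{(1)} = (4·0.037248 − 0.029745) / 3 = 0.039749
T_{3}^{(2)} = 0.039749 + (0.039749 − 0.042273)/15 = 0.039581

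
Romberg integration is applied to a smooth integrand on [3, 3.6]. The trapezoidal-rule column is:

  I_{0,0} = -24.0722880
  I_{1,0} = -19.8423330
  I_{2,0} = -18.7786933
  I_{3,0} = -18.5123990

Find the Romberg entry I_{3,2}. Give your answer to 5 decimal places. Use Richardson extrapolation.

-18.42360

Richardson extrapolation on the trapezoidal column (denominator 4−1=3):
I_{2,1} = -18.7786933 + (-18.7786933 − (-19.8423330))/3 = -18.4241467
I_{3,1} = -18.5123990 + (-18.5123990 − (-18.7786933))/3 = -18.4236342
I_{3,2} = -18.4236342 + (-18.4236342 − (-18.4241467))/15 = -18.4236000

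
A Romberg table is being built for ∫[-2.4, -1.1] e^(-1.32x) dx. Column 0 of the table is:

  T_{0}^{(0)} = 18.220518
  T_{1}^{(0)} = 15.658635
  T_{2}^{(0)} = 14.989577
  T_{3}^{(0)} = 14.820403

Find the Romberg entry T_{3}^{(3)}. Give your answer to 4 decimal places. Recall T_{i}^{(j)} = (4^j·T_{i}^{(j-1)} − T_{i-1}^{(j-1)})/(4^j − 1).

Richardson extrapolation on the trapezoidal column (denominator 4−1=3):
T_{1}^{(1)} = (4·15.658635 − 18.220518) / 3 = 14.804674
T_{2}^{(1)} = (4·14.989577 − 15.658635) / 3 = 14.766558
T_{3}^{(1)} = (4·14.820403 − 14.989577) / 3 = 14.764012
T_{2}^{(2)} = (16·14.766558 − 14.804674) / 15 = 14.764017
T_{3}^{(2)} = 14.764012 + (14.764012 − 14.766558)/15 = 14.763842
T_{3}^{(3)} = (64·14.763842 − 14.764017) / 63 = 14.763839

14.7638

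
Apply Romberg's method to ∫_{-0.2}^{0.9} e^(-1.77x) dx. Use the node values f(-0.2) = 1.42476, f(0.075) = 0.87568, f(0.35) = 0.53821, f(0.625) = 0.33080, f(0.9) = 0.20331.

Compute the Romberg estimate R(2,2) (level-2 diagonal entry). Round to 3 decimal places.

0.690

R(0,0) (trapezoid, 1 panel, h=1.1000): 0.89544
R(1,0) (trapezoid, 2 panels, h=0.5500): 0.74373
R(2,0) (trapezoid, 4 panels, h=0.2750): 0.70365
R(1,1) = 0.74373 + (0.74373 − 0.89544)/3 = 0.69316
R(2,1) = 0.70365 + (0.70365 − 0.74373)/3 = 0.69029
R(2,2) = 0.69029 + (0.69029 − 0.69316)/15 = 0.69010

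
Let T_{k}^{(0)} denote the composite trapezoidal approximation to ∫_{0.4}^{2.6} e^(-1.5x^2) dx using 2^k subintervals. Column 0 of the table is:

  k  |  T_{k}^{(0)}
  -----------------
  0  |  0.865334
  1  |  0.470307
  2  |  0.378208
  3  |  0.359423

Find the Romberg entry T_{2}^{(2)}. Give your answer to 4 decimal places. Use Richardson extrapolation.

0.3481

T_{1}^{(1)} = (4·0.470307 − 0.865334) / 3 = 0.338631
T_{2}^{(1)} = (4·0.378208 − 0.470307) / 3 = 0.347508
T_{2}^{(2)} = (16·0.347508 − 0.338631) / 15 = 0.348100
(Column j=1 coincides with Simpson's rule on the same nodes.)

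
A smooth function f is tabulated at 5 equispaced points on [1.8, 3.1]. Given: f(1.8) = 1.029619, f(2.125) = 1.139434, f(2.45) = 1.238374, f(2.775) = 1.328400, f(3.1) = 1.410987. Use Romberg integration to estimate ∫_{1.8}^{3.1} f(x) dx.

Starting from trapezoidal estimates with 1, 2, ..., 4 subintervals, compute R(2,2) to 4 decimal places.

R(0,0) (trapezoid, 1 panel, h=1.3000): 1.586394
R(1,0) (trapezoid, 2 panels, h=0.6500): 1.598140
R(2,0) (trapezoid, 4 panels, h=0.3250): 1.601116
R(1,1) = 1.598140 + (1.598140 − 1.586394)/3 = 1.602055
R(2,1) = 1.601116 + (1.601116 − 1.598140)/3 = 1.602108
R(2,2) = 1.602108 + (1.602108 − 1.602055)/15 = 1.602112

1.6021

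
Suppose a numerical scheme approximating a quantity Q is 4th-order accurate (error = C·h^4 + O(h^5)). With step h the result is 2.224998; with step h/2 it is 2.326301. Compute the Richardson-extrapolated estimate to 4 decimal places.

2.3331

The leading error scales as h^4; refining by a factor of 2 reduces it by 2^4 = 16.
Extrapolated value = (16·A(h/2) − A(h)) / (16 − 1)
= (16·2.326301 − 2.224998) / 15
= 34.995818 / 15 = 2.333055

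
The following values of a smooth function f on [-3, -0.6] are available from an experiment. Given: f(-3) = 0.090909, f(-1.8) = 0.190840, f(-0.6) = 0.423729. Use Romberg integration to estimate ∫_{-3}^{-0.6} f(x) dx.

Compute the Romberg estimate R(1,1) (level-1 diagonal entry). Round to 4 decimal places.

0.5112

R(0,0) (trapezoid, 1 panel, h=2.4000): 0.617566
R(1,0) (trapezoid, 2 panels, h=1.2000): 0.537791
R(1,1) = 0.537791 + (0.537791 − 0.617566)/3 = 0.511199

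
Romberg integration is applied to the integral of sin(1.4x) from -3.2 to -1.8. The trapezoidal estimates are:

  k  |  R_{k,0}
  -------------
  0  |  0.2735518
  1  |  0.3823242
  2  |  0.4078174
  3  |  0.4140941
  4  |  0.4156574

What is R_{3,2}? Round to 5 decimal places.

0.41618

Richardson extrapolation on the trapezoidal column (denominator 4−1=3):
R_{2,1} = (4·0.4078174 − 0.3823242) / 3 = 0.4163151
R_{3,1} = 0.4140941 + (0.4140941 − 0.4078174)/3 = 0.4161863
R_{3,2} = 0.4161863 + (0.4161863 − 0.4163151)/15 = 0.4161777
(Column j=1 coincides with Simpson's rule on the same nodes.)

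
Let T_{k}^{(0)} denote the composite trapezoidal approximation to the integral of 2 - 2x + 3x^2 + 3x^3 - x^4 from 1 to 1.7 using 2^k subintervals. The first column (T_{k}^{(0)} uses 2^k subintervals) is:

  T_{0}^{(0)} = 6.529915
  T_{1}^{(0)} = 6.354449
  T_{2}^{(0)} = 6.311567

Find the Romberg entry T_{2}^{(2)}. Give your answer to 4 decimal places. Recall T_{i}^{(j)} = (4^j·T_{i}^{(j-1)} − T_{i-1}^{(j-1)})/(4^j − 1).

T_{1}^{(1)} = (4·6.354449 − 6.529915) / 3 = 6.295960
T_{2}^{(1)} = 6.311567 + (6.311567 − 6.354449)/3 = 6.297273
T_{2}^{(2)} = (16·6.297273 − 6.295960) / 15 = 6.297361
(Column j=1 coincides with Simpson's rule on the same nodes.)

6.2974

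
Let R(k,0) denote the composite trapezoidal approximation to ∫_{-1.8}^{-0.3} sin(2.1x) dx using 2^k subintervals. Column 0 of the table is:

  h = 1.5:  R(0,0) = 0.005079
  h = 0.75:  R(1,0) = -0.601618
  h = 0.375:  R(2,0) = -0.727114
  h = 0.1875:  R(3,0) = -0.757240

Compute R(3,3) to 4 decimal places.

-0.7672

R(1,1) = (4·(-0.601618) − 0.005079) / 3 = -0.803850
R(2,1) = -0.727114 + (-0.727114 − (-0.601618))/3 = -0.768946
R(3,1) = -0.757240 + (-0.757240 − (-0.727114))/3 = -0.767282
R(2,2) = (16·(-0.768946) − (-0.803850)) / 15 = -0.766619
R(3,2) = (16·(-0.767282) − (-0.768946)) / 15 = -0.767171
R(3,3) = (64·(-0.767171) − (-0.766619)) / 63 = -0.767180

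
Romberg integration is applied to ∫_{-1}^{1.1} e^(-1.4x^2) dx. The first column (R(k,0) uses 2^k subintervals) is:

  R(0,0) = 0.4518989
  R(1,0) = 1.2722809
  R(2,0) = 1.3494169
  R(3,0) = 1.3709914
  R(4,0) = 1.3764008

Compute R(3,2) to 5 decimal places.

1.37839

R(2,1) = (4·1.3494169 − 1.2722809) / 3 = 1.3751289
R(3,1) = (4·1.3709914 − 1.3494169) / 3 = 1.3781829
R(3,2) = 1.3781829 + (1.3781829 − 1.3751289)/15 = 1.3783865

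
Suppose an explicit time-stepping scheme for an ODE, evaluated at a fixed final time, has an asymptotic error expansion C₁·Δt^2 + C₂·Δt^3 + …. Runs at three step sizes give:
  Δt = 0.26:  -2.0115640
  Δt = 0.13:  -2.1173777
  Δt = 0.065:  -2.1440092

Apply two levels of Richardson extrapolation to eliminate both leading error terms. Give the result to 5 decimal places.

First eliminate the Δt^2 term (factor 2^2 = 4):
  B₁ = (4·(-2.1173777) − (-2.0115640))/3 = -2.1526489
  B₂ = (4·(-2.1440092) − (-2.1173777))/3 = -2.1528864
Then eliminate the Δt^3 term (factor 2^3 = 8):
  (8·(-2.1528864) − (-2.1526489))/7 = -2.1529203

-2.15292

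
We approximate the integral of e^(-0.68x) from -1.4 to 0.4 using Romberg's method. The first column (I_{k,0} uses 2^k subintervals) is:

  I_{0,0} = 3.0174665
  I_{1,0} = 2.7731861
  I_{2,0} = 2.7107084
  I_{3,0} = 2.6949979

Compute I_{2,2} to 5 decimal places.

I_{1,1} = (4·2.7731861 − 3.0174665) / 3 = 2.6917593
I_{2,1} = (4·2.7107084 − 2.7731861) / 3 = 2.6898825
I_{2,2} = (16·2.6898825 − 2.6917593) / 15 = 2.6897574

2.68976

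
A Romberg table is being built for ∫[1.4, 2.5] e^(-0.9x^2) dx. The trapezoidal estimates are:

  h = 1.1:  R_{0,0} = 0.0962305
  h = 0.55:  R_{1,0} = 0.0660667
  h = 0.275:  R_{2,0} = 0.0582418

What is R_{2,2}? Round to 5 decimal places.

0.05561

Richardson extrapolation on the trapezoidal column (denominator 4−1=3):
R_{1,1} = (4·0.0660667 − 0.0962305) / 3 = 0.0560121
R_{2,1} = 0.0582418 + (0.0582418 − 0.0660667)/3 = 0.0556335
R_{2,2} = 0.0556335 + (0.0556335 − 0.0560121)/15 = 0.0556083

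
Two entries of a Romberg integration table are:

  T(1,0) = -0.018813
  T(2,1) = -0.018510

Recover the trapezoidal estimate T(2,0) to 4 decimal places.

-0.0186

From T(2,1) = (4·T(2,0) − T(1,0))/3, solve for T(2,0):
4·T(2,0) = 3·(-0.018510) + (-0.018813) = -0.074343
T(2,0) = -0.018586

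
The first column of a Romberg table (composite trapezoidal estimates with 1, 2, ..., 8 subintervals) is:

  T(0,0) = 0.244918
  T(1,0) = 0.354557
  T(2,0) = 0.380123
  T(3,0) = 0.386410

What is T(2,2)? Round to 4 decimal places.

Richardson extrapolation on the trapezoidal column (denominator 4−1=3):
T(1,1) = 0.354557 + (0.354557 − 0.244918)/3 = 0.391103
T(2,1) = (4·0.380123 − 0.354557) / 3 = 0.388645
T(2,2) = (16·0.388645 − 0.391103) / 15 = 0.388481

0.3885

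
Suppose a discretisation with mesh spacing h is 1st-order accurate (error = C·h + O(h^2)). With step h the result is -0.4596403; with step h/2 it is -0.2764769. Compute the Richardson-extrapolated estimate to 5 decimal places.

-0.09331

The leading error scales as h; refining by a factor of 2 reduces it by 2^1 = 2.
Extrapolated value = (2·A(h/2) − A(h)) / (2 − 1)
= (2·(-0.2764769) − (-0.4596403)) / 1
= -0.0933135 / 1 = -0.0933135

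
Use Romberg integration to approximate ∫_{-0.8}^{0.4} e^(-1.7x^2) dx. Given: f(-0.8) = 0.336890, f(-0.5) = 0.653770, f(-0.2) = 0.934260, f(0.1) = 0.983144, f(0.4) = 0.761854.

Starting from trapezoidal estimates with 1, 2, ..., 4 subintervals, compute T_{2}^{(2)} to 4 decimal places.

T_{0}^{(0)} (trapezoid, 1 panel, h=1.2000): 0.659246
T_{1}^{(0)} (trapezoid, 2 panels, h=0.6000): 0.890179
T_{2}^{(0)} (trapezoid, 4 panels, h=0.3000): 0.936164
T_{1}^{(1)} = 0.890179 + (0.890179 − 0.659246)/3 = 0.967157
T_{2}^{(1)} = 0.936164 + (0.936164 − 0.890179)/3 = 0.951492
T_{2}^{(2)} = 0.951492 + (0.951492 − 0.967157)/15 = 0.950448

0.9504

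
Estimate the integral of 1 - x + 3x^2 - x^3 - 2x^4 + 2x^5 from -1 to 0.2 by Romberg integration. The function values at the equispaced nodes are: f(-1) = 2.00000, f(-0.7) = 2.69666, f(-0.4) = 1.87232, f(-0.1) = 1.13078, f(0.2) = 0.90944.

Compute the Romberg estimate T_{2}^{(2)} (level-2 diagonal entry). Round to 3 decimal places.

T_{0}^{(0)} (trapezoid, 1 panel, h=1.2000): 1.74566
T_{1}^{(0)} (trapezoid, 2 panels, h=0.6000): 1.99622
T_{2}^{(0)} (trapezoid, 4 panels, h=0.3000): 2.14634
T_{1}^{(1)} = 1.99622 + (1.99622 − 1.74566)/3 = 2.07974
T_{2}^{(1)} = 2.14634 + (2.14634 − 1.99622)/3 = 2.19638
T_{2}^{(2)} = 2.19638 + (2.19638 − 2.07974)/15 = 2.20416

2.204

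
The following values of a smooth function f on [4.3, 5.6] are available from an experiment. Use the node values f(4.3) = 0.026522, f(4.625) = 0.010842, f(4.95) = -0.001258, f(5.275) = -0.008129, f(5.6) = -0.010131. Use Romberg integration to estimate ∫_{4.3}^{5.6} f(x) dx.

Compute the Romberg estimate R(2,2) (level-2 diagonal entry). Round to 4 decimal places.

0.0027

R(0,0) (trapezoid, 1 panel, h=1.3000): 0.010654
R(1,0) (trapezoid, 2 panels, h=0.6500): 0.004509
R(2,0) (trapezoid, 4 panels, h=0.3250): 0.003136
R(1,1) = 0.004509 + (0.004509 − 0.010654)/3 = 0.002461
R(2,1) = 0.003136 + (0.003136 − 0.004509)/3 = 0.002678
R(2,2) = 0.002678 + (0.002678 − 0.002461)/15 = 0.002692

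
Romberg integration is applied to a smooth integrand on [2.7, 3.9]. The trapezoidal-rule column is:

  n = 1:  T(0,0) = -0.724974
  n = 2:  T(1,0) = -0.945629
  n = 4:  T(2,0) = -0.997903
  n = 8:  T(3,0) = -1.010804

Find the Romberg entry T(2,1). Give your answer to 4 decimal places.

T(2,1) = (4·(-0.997903) − (-0.945629)) / 3 = -1.015328

-1.0153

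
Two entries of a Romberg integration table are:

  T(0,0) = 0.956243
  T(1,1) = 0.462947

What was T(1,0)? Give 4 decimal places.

0.5863

From T(1,1) = (4·T(1,0) − T(0,0))/3, solve for T(1,0):
4·T(1,0) = 3·0.462947 + 0.956243 = 2.345084
T(1,0) = 0.586271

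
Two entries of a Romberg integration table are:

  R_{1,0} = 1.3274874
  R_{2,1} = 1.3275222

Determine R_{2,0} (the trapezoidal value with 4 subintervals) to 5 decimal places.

From R_{2,1} = (4·R_{2,0} − R_{1,0})/3, solve for R_{2,0}:
4·R_{2,0} = 3·1.3275222 + 1.3274874 = 5.3100540
R_{2,0} = 1.3275135

1.32751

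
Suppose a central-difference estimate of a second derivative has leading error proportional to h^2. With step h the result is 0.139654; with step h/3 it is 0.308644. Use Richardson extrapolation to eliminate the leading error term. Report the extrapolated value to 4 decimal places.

0.3298

Extrapolated value = (9·A(h/3) − A(h)) / (9 − 1)
= (9·0.308644 − 0.139654) / 8
= 2.638142 / 8 = 0.329768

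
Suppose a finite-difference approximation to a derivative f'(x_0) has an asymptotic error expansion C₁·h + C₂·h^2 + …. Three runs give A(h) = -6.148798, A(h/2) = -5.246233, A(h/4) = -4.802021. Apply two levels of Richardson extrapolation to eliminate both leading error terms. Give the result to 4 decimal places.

-4.3625

First eliminate the h term (factor 2^1 = 2):
  B₁ = (2·(-5.246233) − (-6.148798))/1 = -4.343668
  B₂ = (2·(-4.802021) − (-5.246233))/1 = -4.357809
Then eliminate the h^2 term (factor 2^2 = 4):
  (4·(-4.357809) − (-4.343668))/3 = -4.362523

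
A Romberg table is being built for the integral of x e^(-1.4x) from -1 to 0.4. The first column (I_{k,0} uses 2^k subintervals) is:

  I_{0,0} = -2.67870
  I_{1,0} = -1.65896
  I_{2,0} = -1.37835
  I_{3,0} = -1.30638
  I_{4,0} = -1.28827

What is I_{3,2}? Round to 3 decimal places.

Richardson extrapolation on the trapezoidal column (denominator 4−1=3):
I_{2,1} = (4·(-1.37835) − (-1.65896)) / 3 = -1.28481
I_{3,1} = (4·(-1.30638) − (-1.37835)) / 3 = -1.28239
I_{3,2} = (16·(-1.28239) − (-1.28481)) / 15 = -1.28223

-1.282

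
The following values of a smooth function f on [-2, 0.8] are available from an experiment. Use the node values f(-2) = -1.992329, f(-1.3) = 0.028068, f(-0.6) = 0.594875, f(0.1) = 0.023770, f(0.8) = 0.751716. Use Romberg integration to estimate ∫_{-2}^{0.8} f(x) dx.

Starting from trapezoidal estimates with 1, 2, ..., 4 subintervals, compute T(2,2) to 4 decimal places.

T(0,0) (trapezoid, 1 panel, h=2.8000): -1.736858
T(1,0) (trapezoid, 2 panels, h=1.4000): -0.035604
T(2,0) (trapezoid, 4 panels, h=0.7000): 0.018485
T(1,1) = -0.035604 + (-0.035604 − (-1.736858))/3 = 0.531481
T(2,1) = 0.018485 + (0.018485 − (-0.035604))/3 = 0.036515
T(2,2) = 0.036515 + (0.036515 − 0.531481)/15 = 0.003517

0.0035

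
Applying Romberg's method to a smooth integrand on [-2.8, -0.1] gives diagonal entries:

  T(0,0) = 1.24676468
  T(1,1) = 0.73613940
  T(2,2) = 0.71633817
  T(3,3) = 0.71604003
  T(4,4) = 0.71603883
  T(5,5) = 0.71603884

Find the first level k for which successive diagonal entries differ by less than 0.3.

k = 2

|T(1,1) − T(0,0)| = 0.51062528 ≥ 0.3
|T(2,2) − T(1,1)| = 0.01980123 < 0.3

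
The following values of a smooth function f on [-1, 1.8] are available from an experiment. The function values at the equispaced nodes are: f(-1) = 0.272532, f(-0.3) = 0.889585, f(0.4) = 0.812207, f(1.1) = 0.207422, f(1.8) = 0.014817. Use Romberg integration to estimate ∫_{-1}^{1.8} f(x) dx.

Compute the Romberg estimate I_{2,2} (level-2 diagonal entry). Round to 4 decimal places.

I_{0,0} (trapezoid, 1 panel, h=2.8000): 0.402289
I_{1,0} (trapezoid, 2 panels, h=1.4000): 1.338234
I_{2,0} (trapezoid, 4 panels, h=0.7000): 1.437022
I_{1,1} = 1.338234 + (1.338234 − 0.402289)/3 = 1.650216
I_{2,1} = 1.437022 + (1.437022 − 1.338234)/3 = 1.469951
I_{2,2} = 1.469951 + (1.469951 − 1.650216)/15 = 1.457933

1.4579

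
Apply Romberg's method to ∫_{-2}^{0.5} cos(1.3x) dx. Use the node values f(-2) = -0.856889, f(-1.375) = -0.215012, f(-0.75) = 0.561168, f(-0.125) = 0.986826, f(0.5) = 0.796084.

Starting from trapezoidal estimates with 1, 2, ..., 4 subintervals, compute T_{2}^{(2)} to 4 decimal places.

T_{0}^{(0)} (trapezoid, 1 panel, h=2.5000): -0.076006
T_{1}^{(0)} (trapezoid, 2 panels, h=1.2500): 0.663457
T_{2}^{(0)} (trapezoid, 4 panels, h=0.6250): 0.814112
T_{1}^{(1)} = 0.663457 + (0.663457 − (-0.076006))/3 = 0.909945
T_{2}^{(1)} = 0.814112 + (0.814112 − 0.663457)/3 = 0.864330
T_{2}^{(2)} = 0.864330 + (0.864330 − 0.909945)/15 = 0.861289

0.8613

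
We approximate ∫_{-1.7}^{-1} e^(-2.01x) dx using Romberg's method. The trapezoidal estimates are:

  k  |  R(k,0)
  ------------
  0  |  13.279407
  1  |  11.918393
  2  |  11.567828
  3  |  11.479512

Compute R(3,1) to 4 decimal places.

11.4501

Richardson extrapolation on the trapezoidal column (denominator 4−1=3):
R(3,1) = (4·11.479512 − 11.567828) / 3 = 11.450073
(Column j=1 coincides with Simpson's rule on the same nodes.)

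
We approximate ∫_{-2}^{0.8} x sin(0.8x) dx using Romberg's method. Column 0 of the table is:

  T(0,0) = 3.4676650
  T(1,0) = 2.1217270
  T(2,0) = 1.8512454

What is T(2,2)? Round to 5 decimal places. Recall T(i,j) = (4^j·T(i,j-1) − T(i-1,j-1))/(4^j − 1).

1.76695

T(1,1) = (4·2.1217270 − 3.4676650) / 3 = 1.6730810
T(2,1) = (4·1.8512454 − 2.1217270) / 3 = 1.7610849
T(2,2) = 1.7610849 + (1.7610849 − 1.6730810)/15 = 1.7669518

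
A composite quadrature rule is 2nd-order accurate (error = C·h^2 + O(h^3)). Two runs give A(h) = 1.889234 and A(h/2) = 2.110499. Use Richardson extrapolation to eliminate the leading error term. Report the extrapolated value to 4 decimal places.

Extrapolated value = (4·A(h/2) − A(h)) / (4 − 1)
= (4·2.110499 − 1.889234) / 3
= 6.552762 / 3 = 2.184254

2.1843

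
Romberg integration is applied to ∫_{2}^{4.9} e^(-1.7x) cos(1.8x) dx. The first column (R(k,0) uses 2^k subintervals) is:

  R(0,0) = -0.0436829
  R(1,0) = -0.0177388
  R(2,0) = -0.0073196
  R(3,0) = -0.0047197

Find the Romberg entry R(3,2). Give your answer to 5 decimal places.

-0.00385

Richardson extrapolation on the trapezoidal column (denominator 4−1=3):
R(2,1) = -0.0073196 + (-0.0073196 − (-0.0177388))/3 = -0.0038465
R(3,1) = -0.0047197 + (-0.0047197 − (-0.0073196))/3 = -0.0038531
R(3,2) = -0.0038531 + (-0.0038531 − (-0.0038465))/15 = -0.0038535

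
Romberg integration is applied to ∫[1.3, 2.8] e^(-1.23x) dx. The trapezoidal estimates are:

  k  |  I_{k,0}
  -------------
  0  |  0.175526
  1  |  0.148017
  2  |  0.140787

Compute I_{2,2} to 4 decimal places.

0.1383

Richardson extrapolation on the trapezoidal column (denominator 4−1=3):
I_{1,1} = (4·0.148017 − 0.175526) / 3 = 0.138847
I_{2,1} = (4·0.140787 − 0.148017) / 3 = 0.138377
I_{2,2} = 0.138377 + (0.138377 − 0.138847)/15 = 0.138346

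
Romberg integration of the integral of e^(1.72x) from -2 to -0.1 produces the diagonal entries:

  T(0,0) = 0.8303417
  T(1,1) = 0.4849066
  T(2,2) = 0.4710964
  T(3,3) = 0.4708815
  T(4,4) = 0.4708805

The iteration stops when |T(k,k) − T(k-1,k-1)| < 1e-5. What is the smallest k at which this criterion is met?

|T(1,1) − T(0,0)| = 0.3454351 ≥ 1e-5
|T(2,2) − T(1,1)| = 0.0138102 ≥ 1e-5
|T(3,3) − T(2,2)| = 0.0002149 ≥ 1e-5
|T(4,4) − T(3,3)| = 0.0000010 < 1e-5

k = 4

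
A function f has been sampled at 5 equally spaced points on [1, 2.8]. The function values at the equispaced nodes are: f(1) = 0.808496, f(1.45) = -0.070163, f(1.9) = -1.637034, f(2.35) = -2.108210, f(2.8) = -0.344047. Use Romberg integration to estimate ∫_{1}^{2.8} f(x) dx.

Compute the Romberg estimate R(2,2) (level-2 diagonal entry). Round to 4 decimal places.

R(0,0) (trapezoid, 1 panel, h=1.8000): 0.418004
R(1,0) (trapezoid, 2 panels, h=0.9000): -1.264329
R(2,0) (trapezoid, 4 panels, h=0.4500): -1.612432
R(1,1) = -1.264329 + (-1.264329 − 0.418004)/3 = -1.825107
R(2,1) = -1.612432 + (-1.612432 − (-1.264329))/3 = -1.728466
R(2,2) = -1.728466 + (-1.728466 − (-1.825107))/15 = -1.722023

-1.7220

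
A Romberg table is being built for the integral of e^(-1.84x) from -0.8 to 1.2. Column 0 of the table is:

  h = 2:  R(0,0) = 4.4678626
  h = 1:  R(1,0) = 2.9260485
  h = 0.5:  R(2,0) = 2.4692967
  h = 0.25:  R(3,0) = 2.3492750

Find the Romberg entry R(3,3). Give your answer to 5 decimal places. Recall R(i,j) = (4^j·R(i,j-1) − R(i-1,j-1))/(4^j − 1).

R(1,1) = 2.9260485 + (2.9260485 − 4.4678626)/3 = 2.4121105
R(2,1) = 2.4692967 + (2.4692967 − 2.9260485)/3 = 2.3170461
R(3,1) = (4·2.3492750 − 2.4692967) / 3 = 2.3092678
R(2,2) = (16·2.3170461 − 2.4121105) / 15 = 2.3107085
R(3,2) = 2.3092678 + (2.3092678 − 2.3170461)/15 = 2.3087492
R(3,3) = 2.3087492 + (2.3087492 − 2.3107085)/63 = 2.3087181

2.30872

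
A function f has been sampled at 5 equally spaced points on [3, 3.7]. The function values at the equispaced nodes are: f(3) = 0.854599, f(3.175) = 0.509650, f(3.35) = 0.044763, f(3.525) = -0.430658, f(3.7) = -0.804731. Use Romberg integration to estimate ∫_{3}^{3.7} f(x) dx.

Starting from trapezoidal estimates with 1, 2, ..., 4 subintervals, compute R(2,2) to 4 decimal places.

0.0266

R(0,0) (trapezoid, 1 panel, h=0.7000): 0.017454
R(1,0) (trapezoid, 2 panels, h=0.3500): 0.024394
R(2,0) (trapezoid, 4 panels, h=0.1750): 0.026021
R(1,1) = 0.024394 + (0.024394 − 0.017454)/3 = 0.026707
R(2,1) = 0.026021 + (0.026021 − 0.024394)/3 = 0.026563
R(2,2) = 0.026563 + (0.026563 − 0.026707)/15 = 0.026553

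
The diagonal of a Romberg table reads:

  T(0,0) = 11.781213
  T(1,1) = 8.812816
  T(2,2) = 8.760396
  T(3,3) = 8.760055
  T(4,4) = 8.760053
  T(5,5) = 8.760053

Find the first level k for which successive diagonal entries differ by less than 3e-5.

|T(1,1) − T(0,0)| = 2.968397 ≥ 3e-5
|T(2,2) − T(1,1)| = 0.052420 ≥ 3e-5
|T(3,3) − T(2,2)| = 0.000341 ≥ 3e-5
|T(4,4) − T(3,3)| = 0.000002 < 3e-5

k = 4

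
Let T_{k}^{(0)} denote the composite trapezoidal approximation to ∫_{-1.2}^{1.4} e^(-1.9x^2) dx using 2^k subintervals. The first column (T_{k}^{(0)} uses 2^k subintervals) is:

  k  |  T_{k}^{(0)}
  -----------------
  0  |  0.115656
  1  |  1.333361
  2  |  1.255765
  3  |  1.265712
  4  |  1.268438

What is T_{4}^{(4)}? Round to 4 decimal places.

Richardson extrapolation on the trapezoidal column (denominator 4−1=3):
T_{1}^{(1)} = (4·1.333361 − 0.115656) / 3 = 1.739263
T_{2}^{(1)} = (4·1.255765 − 1.333361) / 3 = 1.229900
T_{3}^{(1)} = 1.265712 + (1.265712 − 1.255765)/3 = 1.269028
T_{4}^{(1)} = (4·1.268438 − 1.265712) / 3 = 1.269347
T_{2}^{(2)} = (16·1.229900 − 1.739263) / 15 = 1.195942
T_{3}^{(2)} = 1.269028 + (1.269028 − 1.229900)/15 = 1.271637
T_{4}^{(2)} = (16·1.269347 − 1.269028) / 15 = 1.269368
T_{3}^{(3)} = 1.271637 + (1.271637 − 1.195942)/63 = 1.272839
T_{4}^{(3)} = 1.269368 + (1.269368 − 1.271637)/63 = 1.269332
T_{4}^{(4)} = 1.269332 + (1.269332 − 1.272839)/255 = 1.269318

1.2693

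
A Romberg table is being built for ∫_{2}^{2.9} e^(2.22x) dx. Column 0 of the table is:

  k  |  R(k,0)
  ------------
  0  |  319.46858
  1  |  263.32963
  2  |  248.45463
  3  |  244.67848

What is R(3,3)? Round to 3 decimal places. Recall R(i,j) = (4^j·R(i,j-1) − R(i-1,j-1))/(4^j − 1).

243.415

R(1,1) = (4·263.32963 − 319.46858) / 3 = 244.61665
R(2,1) = 248.45463 + (248.45463 − 263.32963)/3 = 243.49630
R(3,1) = (4·244.67848 − 248.45463) / 3 = 243.41976
R(2,2) = 243.49630 + (243.49630 − 244.61665)/15 = 243.42161
R(3,2) = 243.41976 + (243.41976 − 243.49630)/15 = 243.41466
R(3,3) = (64·243.41466 − 243.42161) / 63 = 243.41455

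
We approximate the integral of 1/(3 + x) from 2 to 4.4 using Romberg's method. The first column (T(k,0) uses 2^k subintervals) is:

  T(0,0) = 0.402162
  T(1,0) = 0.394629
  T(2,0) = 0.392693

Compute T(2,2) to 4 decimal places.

0.3920

T(1,1) = 0.394629 + (0.394629 − 0.402162)/3 = 0.392118
T(2,1) = (4·0.392693 − 0.394629) / 3 = 0.392048
T(2,2) = (16·0.392048 − 0.392118) / 15 = 0.392043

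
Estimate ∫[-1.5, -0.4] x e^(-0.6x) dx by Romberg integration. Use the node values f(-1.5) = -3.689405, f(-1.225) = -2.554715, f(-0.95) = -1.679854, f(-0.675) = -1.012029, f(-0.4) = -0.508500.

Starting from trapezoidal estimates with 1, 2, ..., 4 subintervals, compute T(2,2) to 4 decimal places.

-2.0005

T(0,0) (trapezoid, 1 panel, h=1.1000): -2.308848
T(1,0) (trapezoid, 2 panels, h=0.5500): -2.078344
T(2,0) (trapezoid, 4 panels, h=0.2750): -2.020026
T(1,1) = -2.078344 + (-2.078344 − (-2.308848))/3 = -2.001509
T(2,1) = -2.020026 + (-2.020026 − (-2.078344))/3 = -2.000587
T(2,2) = -2.000587 + (-2.000587 − (-2.001509))/15 = -2.000526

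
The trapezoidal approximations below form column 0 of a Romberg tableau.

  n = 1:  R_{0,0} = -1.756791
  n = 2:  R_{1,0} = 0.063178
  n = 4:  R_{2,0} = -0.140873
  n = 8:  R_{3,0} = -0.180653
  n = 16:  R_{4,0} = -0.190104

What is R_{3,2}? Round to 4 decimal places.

Richardson extrapolation on the trapezoidal column (denominator 4−1=3):
R_{2,1} = (4·(-0.140873) − 0.063178) / 3 = -0.208890
R_{3,1} = -0.180653 + (-0.180653 − (-0.140873))/3 = -0.193913
R_{3,2} = -0.193913 + (-0.193913 − (-0.208890))/15 = -0.192915
(Column j=1 coincides with Simpson's rule on the same nodes.)

-0.1929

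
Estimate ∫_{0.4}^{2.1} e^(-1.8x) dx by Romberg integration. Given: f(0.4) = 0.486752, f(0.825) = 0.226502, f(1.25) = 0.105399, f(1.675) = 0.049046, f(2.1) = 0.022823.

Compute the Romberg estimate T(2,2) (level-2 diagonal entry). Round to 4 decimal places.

0.2578

T(0,0) (trapezoid, 1 panel, h=1.7000): 0.433139
T(1,0) (trapezoid, 2 panels, h=0.8500): 0.306159
T(2,0) (trapezoid, 4 panels, h=0.4250): 0.270187
T(1,1) = 0.306159 + (0.306159 − 0.433139)/3 = 0.263832
T(2,1) = 0.270187 + (0.270187 − 0.306159)/3 = 0.258196
T(2,2) = 0.258196 + (0.258196 − 0.263832)/15 = 0.257820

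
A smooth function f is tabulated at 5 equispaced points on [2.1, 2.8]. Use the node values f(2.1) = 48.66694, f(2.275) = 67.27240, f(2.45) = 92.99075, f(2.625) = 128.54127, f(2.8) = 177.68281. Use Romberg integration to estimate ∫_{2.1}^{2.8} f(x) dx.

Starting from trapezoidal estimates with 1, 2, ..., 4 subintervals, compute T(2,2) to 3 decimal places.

69.738

T(0,0) (trapezoid, 1 panel, h=0.7000): 79.22241
T(1,0) (trapezoid, 2 panels, h=0.3500): 72.15797
T(2,0) (trapezoid, 4 panels, h=0.1750): 70.34638
T(1,1) = 72.15797 + (72.15797 − 79.22241)/3 = 69.80316
T(2,1) = 70.34638 + (70.34638 − 72.15797)/3 = 69.74252
T(2,2) = 69.74252 + (69.74252 − 69.80316)/15 = 69.73848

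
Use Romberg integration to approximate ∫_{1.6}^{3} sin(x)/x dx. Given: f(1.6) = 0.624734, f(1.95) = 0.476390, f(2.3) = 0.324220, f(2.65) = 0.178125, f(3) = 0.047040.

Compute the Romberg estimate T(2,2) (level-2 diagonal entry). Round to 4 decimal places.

0.4595

T(0,0) (trapezoid, 1 panel, h=1.4000): 0.470242
T(1,0) (trapezoid, 2 panels, h=0.7000): 0.462075
T(2,0) (trapezoid, 4 panels, h=0.3500): 0.460118
T(1,1) = 0.462075 + (0.462075 − 0.470242)/3 = 0.459353
T(2,1) = 0.460118 + (0.460118 − 0.462075)/3 = 0.459466
T(2,2) = 0.459466 + (0.459466 − 0.459353)/15 = 0.459474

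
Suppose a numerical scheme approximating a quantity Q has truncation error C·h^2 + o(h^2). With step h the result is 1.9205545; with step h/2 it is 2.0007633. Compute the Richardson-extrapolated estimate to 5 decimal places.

The leading error scales as h^2; refining by a factor of 2 reduces it by 2^2 = 4.
Extrapolated value = (4·A(h/2) − A(h)) / (4 − 1)
= (4·2.0007633 − 1.9205545) / 3
= 6.0824987 / 3 = 2.0274996

2.02750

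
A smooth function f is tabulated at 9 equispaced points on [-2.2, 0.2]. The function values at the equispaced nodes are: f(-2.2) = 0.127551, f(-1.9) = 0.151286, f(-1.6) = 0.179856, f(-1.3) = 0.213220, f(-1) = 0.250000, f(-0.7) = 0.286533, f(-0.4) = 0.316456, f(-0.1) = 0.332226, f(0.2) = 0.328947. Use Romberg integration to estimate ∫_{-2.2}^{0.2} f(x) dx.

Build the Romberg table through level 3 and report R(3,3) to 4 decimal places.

0.5882

R(0,0) (trapezoid, 1 panel, h=2.4000): 0.547798
R(1,0) (trapezoid, 2 panels, h=1.2000): 0.573899
R(2,0) (trapezoid, 4 panels, h=0.6000): 0.584737
R(3,0) (trapezoid, 8 panels, h=0.3000): 0.587348
R(1,1) = 0.573899 + (0.573899 − 0.547798)/3 = 0.582599
R(2,1) = 0.584737 + (0.584737 − 0.573899)/3 = 0.588350
R(3,1) = 0.587348 + (0.587348 − 0.584737)/3 = 0.588218
R(2,2) = 0.588350 + (0.588350 − 0.582599)/15 = 0.588733
R(3,2) = 0.588218 + (0.588218 − 0.588350)/15 = 0.588209
R(3,3) = 0.588209 + (0.588209 − 0.588733)/63 = 0.588201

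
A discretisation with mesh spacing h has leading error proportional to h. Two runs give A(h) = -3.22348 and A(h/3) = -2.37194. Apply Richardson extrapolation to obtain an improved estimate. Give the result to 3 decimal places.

Extrapolated value = (3·A(h/3) − A(h)) / (3 − 1)
= (3·(-2.37194) − (-3.22348)) / 2
= -3.89234 / 2 = -1.94617

-1.946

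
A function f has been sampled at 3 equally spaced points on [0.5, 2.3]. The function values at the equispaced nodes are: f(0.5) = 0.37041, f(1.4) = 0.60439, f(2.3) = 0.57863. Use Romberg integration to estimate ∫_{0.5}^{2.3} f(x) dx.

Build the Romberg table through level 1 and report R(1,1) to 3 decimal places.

1.010

R(0,0) (trapezoid, 1 panel, h=1.8000): 0.85414
R(1,0) (trapezoid, 2 panels, h=0.9000): 0.97102
R(1,1) = 0.97102 + (0.97102 − 0.85414)/3 = 1.00998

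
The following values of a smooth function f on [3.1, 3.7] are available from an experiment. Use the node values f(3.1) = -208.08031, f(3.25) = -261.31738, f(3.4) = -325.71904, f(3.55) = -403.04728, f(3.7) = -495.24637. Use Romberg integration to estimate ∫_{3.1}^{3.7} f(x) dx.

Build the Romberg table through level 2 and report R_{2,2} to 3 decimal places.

R_{0,0} (trapezoid, 1 panel, h=0.6000): -210.99800
R_{1,0} (trapezoid, 2 panels, h=0.3000): -203.21471
R_{2,0} (trapezoid, 4 panels, h=0.1500): -201.26206
R_{1,1} = -203.21471 + (-203.21471 − (-210.99800))/3 = -200.62028
R_{2,1} = -201.26206 + (-201.26206 − (-203.21471))/3 = -200.61118
R_{2,2} = -200.61118 + (-200.61118 − (-200.62028))/15 = -200.61057

-200.611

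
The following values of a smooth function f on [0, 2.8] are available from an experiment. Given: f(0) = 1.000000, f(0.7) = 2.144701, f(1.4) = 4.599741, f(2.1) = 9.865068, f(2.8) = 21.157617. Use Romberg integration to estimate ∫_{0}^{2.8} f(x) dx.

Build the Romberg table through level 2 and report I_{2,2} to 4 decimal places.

18.4991

I_{0,0} (trapezoid, 1 panel, h=2.8000): 31.020664
I_{1,0} (trapezoid, 2 panels, h=1.4000): 21.949969
I_{2,0} (trapezoid, 4 panels, h=0.7000): 19.381823
I_{1,1} = 21.949969 + (21.949969 − 31.020664)/3 = 18.926404
I_{2,1} = 19.381823 + (19.381823 − 21.949969)/3 = 18.525774
I_{2,2} = 18.525774 + (18.525774 − 18.926404)/15 = 18.499065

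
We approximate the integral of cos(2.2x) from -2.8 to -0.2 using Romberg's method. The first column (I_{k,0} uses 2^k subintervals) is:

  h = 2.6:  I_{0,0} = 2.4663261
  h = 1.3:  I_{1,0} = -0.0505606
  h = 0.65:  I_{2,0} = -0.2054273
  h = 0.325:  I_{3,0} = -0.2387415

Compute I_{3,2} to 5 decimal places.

-0.24937

I_{2,1} = -0.2054273 + (-0.2054273 − (-0.0505606))/3 = -0.2570495
I_{3,1} = (4·(-0.2387415) − (-0.2054273)) / 3 = -0.2498462
I_{3,2} = (16·(-0.2498462) − (-0.2570495)) / 15 = -0.2493660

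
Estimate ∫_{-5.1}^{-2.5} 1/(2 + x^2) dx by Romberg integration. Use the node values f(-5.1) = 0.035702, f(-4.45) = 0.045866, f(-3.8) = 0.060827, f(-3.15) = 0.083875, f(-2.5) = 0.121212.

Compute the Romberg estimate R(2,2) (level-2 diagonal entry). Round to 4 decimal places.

0.1728

R(0,0) (trapezoid, 1 panel, h=2.6000): 0.203988
R(1,0) (trapezoid, 2 panels, h=1.3000): 0.181069
R(2,0) (trapezoid, 4 panels, h=0.6500): 0.174866
R(1,1) = 0.181069 + (0.181069 − 0.203988)/3 = 0.173429
R(2,1) = 0.174866 + (0.174866 − 0.181069)/3 = 0.172798
R(2,2) = 0.172798 + (0.172798 − 0.173429)/15 = 0.172756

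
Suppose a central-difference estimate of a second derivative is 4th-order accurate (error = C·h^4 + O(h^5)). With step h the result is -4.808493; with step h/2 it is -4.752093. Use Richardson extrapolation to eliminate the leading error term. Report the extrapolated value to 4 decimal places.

-4.7483

Extrapolated value = (16·A(h/2) − A(h)) / (16 − 1)
= (16·(-4.752093) − (-4.808493)) / 15
= -71.224995 / 15 = -4.748333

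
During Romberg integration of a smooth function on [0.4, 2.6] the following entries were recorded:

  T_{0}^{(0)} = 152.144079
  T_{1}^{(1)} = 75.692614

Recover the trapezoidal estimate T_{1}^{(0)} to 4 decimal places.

From T_{1}^{(1)} = (4·T_{1}^{(0)} − T_{0}^{(0)})/3, solve for T_{1}^{(0)}:
4·T_{1}^{(0)} = 3·75.692614 + 152.144079 = 379.221921
T_{1}^{(0)} = 94.805480

94.8055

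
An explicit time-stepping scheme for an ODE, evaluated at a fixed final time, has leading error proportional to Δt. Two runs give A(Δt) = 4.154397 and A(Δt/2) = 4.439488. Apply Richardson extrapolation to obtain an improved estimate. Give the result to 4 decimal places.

The leading error scales as Δt; refining by a factor of 2 reduces it by 2^1 = 2.
Extrapolated value = (2·A(Δt/2) − A(Δt)) / (2 − 1)
= (2·4.439488 − 4.154397) / 1
= 4.724579 / 1 = 4.724579

4.7246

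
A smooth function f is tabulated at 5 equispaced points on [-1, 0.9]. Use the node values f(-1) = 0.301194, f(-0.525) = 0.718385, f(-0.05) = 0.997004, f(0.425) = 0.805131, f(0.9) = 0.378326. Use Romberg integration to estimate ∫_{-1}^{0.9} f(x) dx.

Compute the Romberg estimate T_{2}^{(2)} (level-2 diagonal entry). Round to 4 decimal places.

1.3822

T_{0}^{(0)} (trapezoid, 1 panel, h=1.9000): 0.645544
T_{1}^{(0)} (trapezoid, 2 panels, h=0.9500): 1.269926
T_{2}^{(0)} (trapezoid, 4 panels, h=0.4750): 1.358633
T_{1}^{(1)} = 1.269926 + (1.269926 − 0.645544)/3 = 1.478053
T_{2}^{(1)} = 1.358633 + (1.358633 − 1.269926)/3 = 1.388202
T_{2}^{(2)} = 1.388202 + (1.388202 − 1.478053)/15 = 1.382212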